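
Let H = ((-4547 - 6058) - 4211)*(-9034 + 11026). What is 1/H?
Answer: -1/29513472 ≈ -3.3883e-8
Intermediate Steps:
H = -29513472 (H = (-10605 - 4211)*1992 = -14816*1992 = -29513472)
1/H = 1/(-29513472) = -1/29513472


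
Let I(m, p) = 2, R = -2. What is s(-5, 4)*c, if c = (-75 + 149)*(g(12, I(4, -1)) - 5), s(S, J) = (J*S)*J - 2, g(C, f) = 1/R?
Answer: 33374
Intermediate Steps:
g(C, f) = -1/2 (g(C, f) = 1/(-2) = -1/2)
s(S, J) = -2 + S*J**2 (s(S, J) = S*J**2 - 2 = -2 + S*J**2)
c = -407 (c = (-75 + 149)*(-1/2 - 5) = 74*(-11/2) = -407)
s(-5, 4)*c = (-2 - 5*4**2)*(-407) = (-2 - 5*16)*(-407) = (-2 - 80)*(-407) = -82*(-407) = 33374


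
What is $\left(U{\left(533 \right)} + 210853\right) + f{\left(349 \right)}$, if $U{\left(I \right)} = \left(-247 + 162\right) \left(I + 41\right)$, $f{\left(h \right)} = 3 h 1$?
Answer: $163110$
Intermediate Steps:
$f{\left(h \right)} = 3 h$
$U{\left(I \right)} = -3485 - 85 I$ ($U{\left(I \right)} = - 85 \left(41 + I\right) = -3485 - 85 I$)
$\left(U{\left(533 \right)} + 210853\right) + f{\left(349 \right)} = \left(\left(-3485 - 45305\right) + 210853\right) + 3 \cdot 349 = \left(\left(-3485 - 45305\right) + 210853\right) + 1047 = \left(-48790 + 210853\right) + 1047 = 162063 + 1047 = 163110$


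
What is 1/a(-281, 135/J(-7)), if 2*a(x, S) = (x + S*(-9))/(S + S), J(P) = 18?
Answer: -60/697 ≈ -0.086083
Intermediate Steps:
a(x, S) = (x - 9*S)/(4*S) (a(x, S) = ((x + S*(-9))/(S + S))/2 = ((x - 9*S)/((2*S)))/2 = ((x - 9*S)*(1/(2*S)))/2 = ((x - 9*S)/(2*S))/2 = (x - 9*S)/(4*S))
1/a(-281, 135/J(-7)) = 1/((-281 - 1215/18)/(4*((135/18)))) = 1/((-281 - 1215/18)/(4*((135*(1/18))))) = 1/((-281 - 9*15/2)/(4*(15/2))) = 1/((1/4)*(2/15)*(-281 - 135/2)) = 1/((1/4)*(2/15)*(-697/2)) = 1/(-697/60) = -60/697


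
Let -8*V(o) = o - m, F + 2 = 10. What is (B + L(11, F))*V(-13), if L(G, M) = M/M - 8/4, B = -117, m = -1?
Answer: -177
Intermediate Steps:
F = 8 (F = -2 + 10 = 8)
L(G, M) = -1 (L(G, M) = 1 - 8*1/4 = 1 - 2 = -1)
V(o) = -1/8 - o/8 (V(o) = -(o - 1*(-1))/8 = -(o + 1)/8 = -(1 + o)/8 = -1/8 - o/8)
(B + L(11, F))*V(-13) = (-117 - 1)*(-1/8 - 1/8*(-13)) = -118*(-1/8 + 13/8) = -118*3/2 = -177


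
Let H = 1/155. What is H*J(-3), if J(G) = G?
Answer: -3/155 ≈ -0.019355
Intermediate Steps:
H = 1/155 ≈ 0.0064516
H*J(-3) = (1/155)*(-3) = -3/155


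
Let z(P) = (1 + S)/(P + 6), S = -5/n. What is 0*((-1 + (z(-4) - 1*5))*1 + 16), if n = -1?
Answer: 0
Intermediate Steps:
S = 5 (S = -5/(-1) = -5*(-1) = 5)
z(P) = 6/(6 + P) (z(P) = (1 + 5)/(P + 6) = 6/(6 + P))
0*((-1 + (z(-4) - 1*5))*1 + 16) = 0*((-1 + (6/(6 - 4) - 1*5))*1 + 16) = 0*((-1 + (6/2 - 5))*1 + 16) = 0*((-1 + (6*(½) - 5))*1 + 16) = 0*((-1 + (3 - 5))*1 + 16) = 0*((-1 - 2)*1 + 16) = 0*(-3*1 + 16) = 0*(-3 + 16) = 0*13 = 0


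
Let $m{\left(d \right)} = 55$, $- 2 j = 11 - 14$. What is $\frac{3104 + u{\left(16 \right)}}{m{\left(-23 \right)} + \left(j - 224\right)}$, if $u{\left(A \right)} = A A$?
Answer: $- \frac{1344}{67} \approx -20.06$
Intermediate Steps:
$j = \frac{3}{2}$ ($j = - \frac{11 - 14}{2} = \left(- \frac{1}{2}\right) \left(-3\right) = \frac{3}{2} \approx 1.5$)
$u{\left(A \right)} = A^{2}$
$\frac{3104 + u{\left(16 \right)}}{m{\left(-23 \right)} + \left(j - 224\right)} = \frac{3104 + 16^{2}}{55 + \left(\frac{3}{2} - 224\right)} = \frac{3104 + 256}{55 + \left(\frac{3}{2} - 224\right)} = \frac{3360}{55 - \frac{445}{2}} = \frac{3360}{- \frac{335}{2}} = 3360 \left(- \frac{2}{335}\right) = - \frac{1344}{67}$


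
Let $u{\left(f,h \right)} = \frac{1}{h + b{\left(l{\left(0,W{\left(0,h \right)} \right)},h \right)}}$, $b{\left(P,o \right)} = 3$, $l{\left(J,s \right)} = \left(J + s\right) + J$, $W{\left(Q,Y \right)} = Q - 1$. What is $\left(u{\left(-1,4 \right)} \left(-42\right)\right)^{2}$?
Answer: $36$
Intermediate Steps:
$W{\left(Q,Y \right)} = -1 + Q$
$l{\left(J,s \right)} = s + 2 J$
$u{\left(f,h \right)} = \frac{1}{3 + h}$ ($u{\left(f,h \right)} = \frac{1}{h + 3} = \frac{1}{3 + h}$)
$\left(u{\left(-1,4 \right)} \left(-42\right)\right)^{2} = \left(\frac{1}{3 + 4} \left(-42\right)\right)^{2} = \left(\frac{1}{7} \left(-42\right)\right)^{2} = \left(-6\right)^{2} = 36$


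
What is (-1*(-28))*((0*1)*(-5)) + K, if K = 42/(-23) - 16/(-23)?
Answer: -26/23 ≈ -1.1304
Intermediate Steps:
K = -26/23 (K = 42*(-1/23) - 16*(-1/23) = -42/23 + 16/23 = -26/23 ≈ -1.1304)
(-1*(-28))*((0*1)*(-5)) + K = (-1*(-28))*((0*1)*(-5)) - 26/23 = 28*(0*(-5)) - 26/23 = 28*0 - 26/23 = 0 - 26/23 = -26/23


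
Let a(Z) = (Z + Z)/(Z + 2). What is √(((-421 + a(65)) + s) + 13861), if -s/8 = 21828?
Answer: I*√723546266/67 ≈ 401.47*I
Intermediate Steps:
a(Z) = 2*Z/(2 + Z) (a(Z) = (2*Z)/(2 + Z) = 2*Z/(2 + Z))
s = -174624 (s = -8*21828 = -174624)
√(((-421 + a(65)) + s) + 13861) = √(((-421 + 2*65/(2 + 65)) - 174624) + 13861) = √(((-421 + 2*65/67) - 174624) + 13861) = √(((-421 + 2*65*(1/67)) - 174624) + 13861) = √(((-421 + 130/67) - 174624) + 13861) = √((-28077/67 - 174624) + 13861) = √(-11727885/67 + 13861) = √(-10799198/67) = I*√723546266/67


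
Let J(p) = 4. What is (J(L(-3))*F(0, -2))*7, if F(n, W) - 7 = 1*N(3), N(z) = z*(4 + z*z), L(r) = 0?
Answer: 1288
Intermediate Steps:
N(z) = z*(4 + z²)
F(n, W) = 46 (F(n, W) = 7 + 1*(3*(4 + 3²)) = 7 + 1*(3*(4 + 9)) = 7 + 1*(3*13) = 7 + 1*39 = 7 + 39 = 46)
(J(L(-3))*F(0, -2))*7 = (4*46)*7 = 184*7 = 1288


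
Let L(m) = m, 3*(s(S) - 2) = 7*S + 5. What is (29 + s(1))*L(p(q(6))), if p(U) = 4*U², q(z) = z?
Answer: 5040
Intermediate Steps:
s(S) = 11/3 + 7*S/3 (s(S) = 2 + (7*S + 5)/3 = 2 + (5 + 7*S)/3 = 2 + (5/3 + 7*S/3) = 11/3 + 7*S/3)
(29 + s(1))*L(p(q(6))) = (29 + (11/3 + (7/3)*1))*(4*6²) = (29 + (11/3 + 7/3))*(4*36) = (29 + 6)*144 = 35*144 = 5040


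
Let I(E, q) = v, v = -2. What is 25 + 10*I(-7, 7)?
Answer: 5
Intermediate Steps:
I(E, q) = -2
25 + 10*I(-7, 7) = 25 + 10*(-2) = 25 - 20 = 5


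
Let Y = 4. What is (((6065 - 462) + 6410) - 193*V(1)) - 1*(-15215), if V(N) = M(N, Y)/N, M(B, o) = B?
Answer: 27035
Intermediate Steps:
V(N) = 1 (V(N) = N/N = 1)
(((6065 - 462) + 6410) - 193*V(1)) - 1*(-15215) = (((6065 - 462) + 6410) - 193*1) - 1*(-15215) = ((5603 + 6410) - 193) + 15215 = (12013 - 193) + 15215 = 11820 + 15215 = 27035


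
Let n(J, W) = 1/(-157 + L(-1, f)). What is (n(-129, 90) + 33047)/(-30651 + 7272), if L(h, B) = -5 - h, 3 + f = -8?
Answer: -1773522/1254673 ≈ -1.4135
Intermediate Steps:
f = -11 (f = -3 - 8 = -11)
n(J, W) = -1/161 (n(J, W) = 1/(-157 + (-5 - 1*(-1))) = 1/(-157 + (-5 + 1)) = 1/(-157 - 4) = 1/(-161) = -1/161)
(n(-129, 90) + 33047)/(-30651 + 7272) = (-1/161 + 33047)/(-30651 + 7272) = (5320566/161)/(-23379) = (5320566/161)*(-1/23379) = -1773522/1254673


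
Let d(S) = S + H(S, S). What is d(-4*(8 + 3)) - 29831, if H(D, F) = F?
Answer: -29919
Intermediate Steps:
d(S) = 2*S (d(S) = S + S = 2*S)
d(-4*(8 + 3)) - 29831 = 2*(-4*(8 + 3)) - 29831 = 2*(-4*11) - 29831 = 2*(-44) - 29831 = -88 - 29831 = -29919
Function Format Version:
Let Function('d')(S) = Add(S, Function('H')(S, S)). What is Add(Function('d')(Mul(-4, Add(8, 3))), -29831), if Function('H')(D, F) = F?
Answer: -29919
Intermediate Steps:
Function('d')(S) = Mul(2, S) (Function('d')(S) = Add(S, S) = Mul(2, S))
Add(Function('d')(Mul(-4, Add(8, 3))), -29831) = Add(Mul(2, Mul(-4, Add(8, 3))), -29831) = Add(Mul(2, Mul(-4, 11)), -29831) = Add(Mul(2, -44), -29831) = Add(-88, -29831) = -29919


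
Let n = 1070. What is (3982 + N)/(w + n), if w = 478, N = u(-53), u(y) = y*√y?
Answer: 1991/774 - 53*I*√53/1548 ≈ 2.5723 - 0.24925*I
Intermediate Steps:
u(y) = y^(3/2)
N = -53*I*√53 (N = (-53)^(3/2) = -53*I*√53 ≈ -385.85*I)
(3982 + N)/(w + n) = (3982 - 53*I*√53)/(478 + 1070) = (3982 - 53*I*√53)/1548 = (3982 - 53*I*√53)*(1/1548) = 1991/774 - 53*I*√53/1548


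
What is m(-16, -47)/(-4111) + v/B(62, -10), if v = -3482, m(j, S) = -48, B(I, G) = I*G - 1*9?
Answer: 14344694/2585819 ≈ 5.5474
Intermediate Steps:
B(I, G) = -9 + G*I (B(I, G) = G*I - 9 = -9 + G*I)
m(-16, -47)/(-4111) + v/B(62, -10) = -48/(-4111) - 3482/(-9 - 10*62) = -48*(-1/4111) - 3482/(-9 - 620) = 48/4111 - 3482/(-629) = 48/4111 - 3482*(-1/629) = 48/4111 + 3482/629 = 14344694/2585819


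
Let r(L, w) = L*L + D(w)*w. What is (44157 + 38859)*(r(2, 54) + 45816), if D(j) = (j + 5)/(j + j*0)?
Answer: 3808691064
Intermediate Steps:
D(j) = (5 + j)/j (D(j) = (5 + j)/(j + 0) = (5 + j)/j)
r(L, w) = 5 + w + L² (r(L, w) = L*L + ((5 + w)/w)*w = L² + (5 + w) = 5 + w + L²)
(44157 + 38859)*(r(2, 54) + 45816) = (44157 + 38859)*((5 + 54 + 2²) + 45816) = 83016*((5 + 54 + 4) + 45816) = 83016*(63 + 45816) = 83016*45879 = 3808691064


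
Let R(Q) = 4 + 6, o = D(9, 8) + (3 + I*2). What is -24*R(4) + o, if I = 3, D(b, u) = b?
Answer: -222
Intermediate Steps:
o = 18 (o = 9 + (3 + 3*2) = 9 + (3 + 6) = 9 + 9 = 18)
R(Q) = 10
-24*R(4) + o = -24*10 + 18 = -240 + 18 = -222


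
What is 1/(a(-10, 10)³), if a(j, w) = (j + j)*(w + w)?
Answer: -1/64000000 ≈ -1.5625e-8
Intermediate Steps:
a(j, w) = 4*j*w (a(j, w) = (2*j)*(2*w) = 4*j*w)
1/(a(-10, 10)³) = 1/((4*(-10)*10)³) = 1/((-400)³) = 1/(-64000000) = -1/64000000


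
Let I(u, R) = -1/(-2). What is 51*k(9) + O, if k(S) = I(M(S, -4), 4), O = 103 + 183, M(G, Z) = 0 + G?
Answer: 623/2 ≈ 311.50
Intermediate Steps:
M(G, Z) = G
I(u, R) = ½ (I(u, R) = -1*(-½) = ½)
O = 286
k(S) = ½
51*k(9) + O = 51*(½) + 286 = 51/2 + 286 = 623/2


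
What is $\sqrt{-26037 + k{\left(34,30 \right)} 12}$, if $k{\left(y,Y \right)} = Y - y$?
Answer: $i \sqrt{26085} \approx 161.51 i$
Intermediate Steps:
$\sqrt{-26037 + k{\left(34,30 \right)} 12} = \sqrt{-26037 + \left(30 - 34\right) 12} = \sqrt{-26037 - 48} = \sqrt{-26085} = i \sqrt{26085}$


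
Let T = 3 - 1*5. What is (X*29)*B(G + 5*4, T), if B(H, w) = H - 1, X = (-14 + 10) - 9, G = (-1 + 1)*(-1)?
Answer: -7163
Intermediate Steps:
G = 0 (G = 0*(-1) = 0)
T = -2 (T = 3 - 5 = -2)
X = -13 (X = -4 - 9 = -13)
B(H, w) = -1 + H
(X*29)*B(G + 5*4, T) = (-13*29)*(-1 + (0 + 5*4)) = -377*(-1 + (0 + 20)) = -377*(-1 + 20) = -377*19 = -7163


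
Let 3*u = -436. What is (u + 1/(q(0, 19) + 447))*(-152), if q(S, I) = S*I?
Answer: 9874376/447 ≈ 22090.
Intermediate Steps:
q(S, I) = I*S
u = -436/3 (u = (⅓)*(-436) = -436/3 ≈ -145.33)
(u + 1/(q(0, 19) + 447))*(-152) = (-436/3 + 1/(19*0 + 447))*(-152) = (-436/3 + 1/(0 + 447))*(-152) = (-436/3 + 1/447)*(-152) = -64963/447*(-152) = 9874376/447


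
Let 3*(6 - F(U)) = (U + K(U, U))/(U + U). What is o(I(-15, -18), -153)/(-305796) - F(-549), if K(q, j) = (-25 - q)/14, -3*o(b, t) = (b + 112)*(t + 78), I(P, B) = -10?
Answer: -101151979/17281971 ≈ -5.8530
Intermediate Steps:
o(b, t) = -(78 + t)*(112 + b)/3 (o(b, t) = -(b + 112)*(t + 78)/3 = -(112 + b)*(78 + t)/3 = -(78 + t)*(112 + b)/3)
K(q, j) = -25/14 - q/14 (K(q, j) = (-25 - q)*(1/14) = -25/14 - q/14)
F(U) = 6 - (-25/14 + 13*U/14)/(6*U) (F(U) = 6 - (U + (-25/14 - U/14))/(3*(U + U)) = 6 - (-25/14 + 13*U/14)/(3*(2*U)) = 6 - (-25/14 + 13*U/14)*1/(2*U)/3 = 6 - (-25/14 + 13*U/14)/(6*U))
o(I(-15, -18), -153)/(-305796) - F(-549) = (-2912 - 26*(-10) - 112/3*(-153) - ⅓*(-10)*(-153))/(-305796) - (25 + 491*(-549))/(84*(-549)) = (-2912 + 260 + 5712 - 510)*(-1/305796) - (-1)*(25 - 269559)/(84*549) = 2550*(-1/305796) - (-1)*(-269534)/(84*549) = -25/2998 - 1*134767/23058 = -25/2998 - 134767/23058 = -101151979/17281971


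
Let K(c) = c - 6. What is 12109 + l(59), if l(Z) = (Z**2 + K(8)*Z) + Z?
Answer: 15767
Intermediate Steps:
K(c) = -6 + c
l(Z) = Z**2 + 3*Z (l(Z) = (Z**2 + (-6 + 8)*Z) + Z = (Z**2 + 2*Z) + Z = Z**2 + 3*Z)
12109 + l(59) = 12109 + 59*(3 + 59) = 12109 + 59*62 = 12109 + 3658 = 15767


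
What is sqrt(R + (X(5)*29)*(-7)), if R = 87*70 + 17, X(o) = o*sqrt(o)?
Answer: sqrt(6107 - 1015*sqrt(5)) ≈ 61.947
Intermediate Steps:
X(o) = o**(3/2)
R = 6107 (R = 6090 + 17 = 6107)
sqrt(R + (X(5)*29)*(-7)) = sqrt(6107 + (5**(3/2)*29)*(-7)) = sqrt(6107 + ((5*sqrt(5))*29)*(-7)) = sqrt(6107 + (145*sqrt(5))*(-7)) = sqrt(6107 - 1015*sqrt(5))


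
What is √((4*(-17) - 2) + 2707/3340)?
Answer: 27*I*√264695/1670 ≈ 8.318*I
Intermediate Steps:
√((4*(-17) - 2) + 2707/3340) = √((-68 - 2) + 2707*(1/3340)) = √(-70 + 2707/3340) = √(-231093/3340) = 27*I*√264695/1670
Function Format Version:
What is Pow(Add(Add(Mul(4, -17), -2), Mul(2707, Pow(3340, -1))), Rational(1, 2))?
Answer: Mul(Rational(27, 1670), I, Pow(264695, Rational(1, 2))) ≈ Mul(8.3180, I)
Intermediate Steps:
Pow(Add(Add(Mul(4, -17), -2), Mul(2707, Pow(3340, -1))), Rational(1, 2)) = Pow(Add(Add(-68, -2), Mul(2707, Rational(1, 3340))), Rational(1, 2)) = Pow(Add(-70, Rational(2707, 3340)), Rational(1, 2)) = Pow(Rational(-231093, 3340), Rational(1, 2)) = Mul(Rational(27, 1670), I, Pow(264695, Rational(1, 2)))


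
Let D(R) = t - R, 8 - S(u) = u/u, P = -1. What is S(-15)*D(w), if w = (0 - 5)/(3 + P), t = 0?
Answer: 35/2 ≈ 17.500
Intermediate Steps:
w = -5/2 (w = (0 - 5)/(3 - 1) = -5/2 ≈ -2.5000)
S(u) = 7 (S(u) = 8 - u/u = 8 - 1*1 = 8 - 1 = 7)
D(R) = -R (D(R) = 0 - R = -R)
S(-15)*D(w) = 7*(-1*(-5/2)) = 7*(5/2) = 35/2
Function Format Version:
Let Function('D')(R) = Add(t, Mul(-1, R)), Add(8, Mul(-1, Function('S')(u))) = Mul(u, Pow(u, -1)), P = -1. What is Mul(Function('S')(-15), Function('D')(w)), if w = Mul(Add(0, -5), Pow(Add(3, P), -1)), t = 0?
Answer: Rational(35, 2) ≈ 17.500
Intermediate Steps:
w = Rational(-5, 2) (w = Mul(Add(0, -5), Pow(Add(3, -1), -1)) = Mul(-5, Pow(2, -1)) = Mul(-5, Rational(1, 2)) = Rational(-5, 2) ≈ -2.5000)
Function('S')(u) = 7 (Function('S')(u) = Add(8, Mul(-1, Mul(u, Pow(u, -1)))) = Add(8, Mul(-1, 1)) = Add(8, -1) = 7)
Function('D')(R) = Mul(-1, R) (Function('D')(R) = Add(0, Mul(-1, R)) = Mul(-1, R))
Mul(Function('S')(-15), Function('D')(w)) = Mul(7, Mul(-1, Rational(-5, 2))) = Mul(7, Rational(5, 2)) = Rational(35, 2)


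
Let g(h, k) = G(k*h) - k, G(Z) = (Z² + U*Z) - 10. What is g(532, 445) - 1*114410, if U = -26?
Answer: 56039557495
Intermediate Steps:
G(Z) = -10 + Z² - 26*Z (G(Z) = (Z² - 26*Z) - 10 = -10 + Z² - 26*Z)
g(h, k) = -10 - k + h²*k² - 26*h*k (g(h, k) = (-10 + (k*h)² - 26*k*h) - k = (-10 + (h*k)² - 26*h*k) - k = (-10 + h²*k² - 26*h*k) - k = -10 - k + h²*k² - 26*h*k)
g(532, 445) - 1*114410 = (-10 - 1*445 + 532²*445² - 26*532*445) - 1*114410 = (-10 - 445 + 283024*198025 - 6155240) - 114410 = (-10 - 445 + 56045827600 - 6155240) - 114410 = 56039671905 - 114410 = 56039557495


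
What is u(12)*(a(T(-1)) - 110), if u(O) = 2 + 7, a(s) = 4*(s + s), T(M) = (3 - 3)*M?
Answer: -990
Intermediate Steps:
T(M) = 0 (T(M) = 0*M = 0)
a(s) = 8*s (a(s) = 4*(2*s) = 8*s)
u(O) = 9
u(12)*(a(T(-1)) - 110) = 9*(8*0 - 110) = 9*(0 - 110) = 9*(-110) = -990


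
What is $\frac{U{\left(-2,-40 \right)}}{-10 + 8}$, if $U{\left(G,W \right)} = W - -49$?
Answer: $- \frac{9}{2} \approx -4.5$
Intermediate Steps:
$U{\left(G,W \right)} = 49 + W$ ($U{\left(G,W \right)} = W + 49 = 49 + W$)
$\frac{U{\left(-2,-40 \right)}}{-10 + 8} = \frac{49 - 40}{-10 + 8} = \frac{1}{-2} \cdot 9 = \left(- \frac{1}{2}\right) 9 = - \frac{9}{2}$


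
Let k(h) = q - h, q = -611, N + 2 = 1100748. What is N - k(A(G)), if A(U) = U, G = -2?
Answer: 1101355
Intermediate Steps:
N = 1100746 (N = -2 + 1100748 = 1100746)
k(h) = -611 - h
N - k(A(G)) = 1100746 - (-611 - 1*(-2)) = 1100746 - (-611 + 2) = 1100746 - 1*(-609) = 1100746 + 609 = 1101355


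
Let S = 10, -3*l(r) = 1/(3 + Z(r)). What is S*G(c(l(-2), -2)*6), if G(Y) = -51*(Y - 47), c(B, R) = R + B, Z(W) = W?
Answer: 31110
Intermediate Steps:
l(r) = -1/(3*(3 + r))
c(B, R) = B + R
G(Y) = 2397 - 51*Y (G(Y) = -51*(-47 + Y) = 2397 - 51*Y)
S*G(c(l(-2), -2)*6) = 10*(2397 - 51*(-1/(9 + 3*(-2)) - 2)*6) = 10*(2397 - 51*(-1/(9 - 6) - 2)*6) = 10*(2397 - 51*(-1/3 - 2)*6) = 10*(2397 - 51*(-1*⅓ - 2)*6) = 10*(2397 - 51*(-⅓ - 2)*6) = 10*(2397 - (-119)*6) = 10*(2397 - 51*(-14)) = 10*(2397 + 714) = 10*3111 = 31110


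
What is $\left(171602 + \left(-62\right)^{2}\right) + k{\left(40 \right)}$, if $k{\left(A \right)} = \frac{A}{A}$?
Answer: $175447$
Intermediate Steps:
$k{\left(A \right)} = 1$
$\left(171602 + \left(-62\right)^{2}\right) + k{\left(40 \right)} = \left(171602 + \left(-62\right)^{2}\right) + 1 = \left(171602 + 3844\right) + 1 = 175446 + 1 = 175447$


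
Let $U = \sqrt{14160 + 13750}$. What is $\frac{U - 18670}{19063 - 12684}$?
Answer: $- \frac{18670}{6379} + \frac{\sqrt{27910}}{6379} \approx -2.9006$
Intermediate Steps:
$U = \sqrt{27910} \approx 167.06$
$\frac{U - 18670}{19063 - 12684} = \frac{\sqrt{27910} - 18670}{19063 - 12684} = \frac{-18670 + \sqrt{27910}}{6379} = \left(-18670 + \sqrt{27910}\right) \frac{1}{6379} = - \frac{18670}{6379} + \frac{\sqrt{27910}}{6379}$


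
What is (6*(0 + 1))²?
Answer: 36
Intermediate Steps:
(6*(0 + 1))² = (6*1)² = 6² = 36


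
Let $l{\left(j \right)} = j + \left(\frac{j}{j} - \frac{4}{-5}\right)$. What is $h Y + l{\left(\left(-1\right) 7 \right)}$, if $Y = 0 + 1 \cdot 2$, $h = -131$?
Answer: $- \frac{1336}{5} \approx -267.2$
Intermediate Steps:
$Y = 2$ ($Y = 0 + 2 = 2$)
$l{\left(j \right)} = \frac{9}{5} + j$ ($l{\left(j \right)} = j + \left(1 - - \frac{4}{5}\right) = j + \left(1 + \frac{4}{5}\right) = j + \frac{9}{5} = \frac{9}{5} + j$)
$h Y + l{\left(\left(-1\right) 7 \right)} = \left(-131\right) 2 + \left(\frac{9}{5} - 7\right) = -262 + \left(\frac{9}{5} - 7\right) = -262 - \frac{26}{5} = - \frac{1336}{5}$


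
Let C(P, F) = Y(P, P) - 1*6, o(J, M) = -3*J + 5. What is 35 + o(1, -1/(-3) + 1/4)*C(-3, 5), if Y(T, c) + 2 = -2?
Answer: 15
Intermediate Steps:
Y(T, c) = -4 (Y(T, c) = -2 - 2 = -4)
o(J, M) = 5 - 3*J
C(P, F) = -10 (C(P, F) = -4 - 1*6 = -4 - 6 = -10)
35 + o(1, -1/(-3) + 1/4)*C(-3, 5) = 35 + (5 - 3*1)*(-10) = 35 + (5 - 3)*(-10) = 35 + 2*(-10) = 35 - 20 = 15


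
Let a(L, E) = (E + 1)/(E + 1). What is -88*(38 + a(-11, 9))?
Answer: -3432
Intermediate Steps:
a(L, E) = 1 (a(L, E) = (1 + E)/(1 + E) = 1)
-88*(38 + a(-11, 9)) = -88*(38 + 1) = -88*39 = -3432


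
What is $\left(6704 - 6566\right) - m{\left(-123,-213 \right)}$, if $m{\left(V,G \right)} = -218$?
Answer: $356$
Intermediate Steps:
$\left(6704 - 6566\right) - m{\left(-123,-213 \right)} = \left(6704 - 6566\right) - -218 = 138 + 218 = 356$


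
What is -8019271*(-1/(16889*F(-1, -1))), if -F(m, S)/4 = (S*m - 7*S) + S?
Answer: -8019271/472892 ≈ -16.958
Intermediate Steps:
F(m, S) = 24*S - 4*S*m (F(m, S) = -4*((S*m - 7*S) + S) = -4*((-7*S + S*m) + S) = -4*(-6*S + S*m) = 24*S - 4*S*m)
-8019271*(-1/(16889*F(-1, -1))) = -8019271*1/(67556*(6 - 1*(-1))) = -8019271*1/(67556*(6 + 1)) = -8019271/((-67556*(-1)*7)) = -8019271/((-16889*(-28))) = -8019271/472892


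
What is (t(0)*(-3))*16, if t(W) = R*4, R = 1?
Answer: -192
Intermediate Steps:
t(W) = 4 (t(W) = 1*4 = 4)
(t(0)*(-3))*16 = (4*(-3))*16 = -12*16 = -192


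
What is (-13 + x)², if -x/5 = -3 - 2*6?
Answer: 3844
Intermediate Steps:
x = 75 (x = -5*(-3 - 2*6) = -5*(-3 - 12) = -5*(-15) = 75)
(-13 + x)² = (-13 + 75)² = 62² = 3844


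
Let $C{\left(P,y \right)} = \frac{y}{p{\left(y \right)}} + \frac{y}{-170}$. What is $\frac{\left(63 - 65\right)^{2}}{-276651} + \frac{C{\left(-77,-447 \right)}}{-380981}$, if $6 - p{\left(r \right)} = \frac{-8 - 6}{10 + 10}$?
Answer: $\frac{184584179741}{1200492043047090} \approx 0.00015376$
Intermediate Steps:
$p{\left(r \right)} = \frac{67}{10}$ ($p{\left(r \right)} = 6 - \frac{-8 - 6}{10 + 10} = 6 - - \frac{14}{20} = 6 - \left(-14\right) \frac{1}{20} = 6 - - \frac{7}{10} = 6 + \frac{7}{10} = \frac{67}{10}$)
$C{\left(P,y \right)} = \frac{1633 y}{11390}$ ($C{\left(P,y \right)} = \frac{y}{\frac{67}{10}} + \frac{y}{-170} = y \frac{10}{67} + y \left(- \frac{1}{170}\right) = \frac{10 y}{67} - \frac{y}{170} = \frac{1633 y}{11390}$)
$\frac{\left(63 - 65\right)^{2}}{-276651} + \frac{C{\left(-77,-447 \right)}}{-380981} = \frac{\left(63 - 65\right)^{2}}{-276651} + \frac{\frac{1633}{11390} \left(-447\right)}{-380981} = \left(-2\right)^{2} \left(- \frac{1}{276651}\right) - - \frac{729951}{4339373590} = 4 \left(- \frac{1}{276651}\right) + \frac{729951}{4339373590} = - \frac{4}{276651} + \frac{729951}{4339373590} = \frac{184584179741}{1200492043047090}$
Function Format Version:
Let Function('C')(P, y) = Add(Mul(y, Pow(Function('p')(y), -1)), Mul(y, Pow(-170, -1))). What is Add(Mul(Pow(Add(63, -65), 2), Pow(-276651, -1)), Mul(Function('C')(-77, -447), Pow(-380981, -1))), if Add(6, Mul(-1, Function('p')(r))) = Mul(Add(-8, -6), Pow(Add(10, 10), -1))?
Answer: Rational(184584179741, 1200492043047090) ≈ 0.00015376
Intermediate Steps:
Function('p')(r) = Rational(67, 10) (Function('p')(r) = Add(6, Mul(-1, Mul(Add(-8, -6), Pow(Add(10, 10), -1)))) = Add(6, Mul(-1, Mul(-14, Pow(20, -1)))) = Add(6, Mul(-1, Mul(-14, Rational(1, 20)))) = Add(6, Mul(-1, Rational(-7, 10))) = Add(6, Rational(7, 10)) = Rational(67, 10))
Function('C')(P, y) = Mul(Rational(1633, 11390), y) (Function('C')(P, y) = Add(Mul(y, Pow(Rational(67, 10), -1)), Mul(y, Pow(-170, -1))) = Add(Mul(y, Rational(10, 67)), Mul(y, Rational(-1, 170))) = Add(Mul(Rational(10, 67), y), Mul(Rational(-1, 170), y)) = Mul(Rational(1633, 11390), y))
Add(Mul(Pow(Add(63, -65), 2), Pow(-276651, -1)), Mul(Function('C')(-77, -447), Pow(-380981, -1))) = Add(Mul(Pow(Add(63, -65), 2), Pow(-276651, -1)), Mul(Mul(Rational(1633, 11390), -447), Pow(-380981, -1))) = Add(Mul(Pow(-2, 2), Rational(-1, 276651)), Mul(Rational(-729951, 11390), Rational(-1, 380981))) = Add(Mul(4, Rational(-1, 276651)), Rational(729951, 4339373590)) = Add(Rational(-4, 276651), Rational(729951, 4339373590)) = Rational(184584179741, 1200492043047090)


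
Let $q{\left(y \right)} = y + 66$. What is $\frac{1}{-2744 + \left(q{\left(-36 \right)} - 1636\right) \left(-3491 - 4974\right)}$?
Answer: $\frac{1}{13592046} \approx 7.3572 \cdot 10^{-8}$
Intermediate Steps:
$q{\left(y \right)} = 66 + y$
$\frac{1}{-2744 + \left(q{\left(-36 \right)} - 1636\right) \left(-3491 - 4974\right)} = \frac{1}{-2744 + \left(\left(66 - 36\right) - 1636\right) \left(-3491 - 4974\right)} = \frac{1}{-2744 + \left(30 - 1636\right) \left(-3491 - 4974\right)} = \frac{1}{-2744 - -13594790} = \frac{1}{-2744 + 13594790} = \frac{1}{13592046}$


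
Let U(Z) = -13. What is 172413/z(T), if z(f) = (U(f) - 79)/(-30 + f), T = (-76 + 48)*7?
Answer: 19482669/46 ≈ 4.2354e+5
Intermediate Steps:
T = -196 (T = -28*7 = -196)
z(f) = -92/(-30 + f) (z(f) = (-13 - 79)/(-30 + f) = -92/(-30 + f))
172413/z(T) = 172413/((-92/(-30 - 196))) = 172413/((-92/(-226))) = 172413/((-92*(-1/226))) = 172413/(46/113) = 172413*(113/46) = 19482669/46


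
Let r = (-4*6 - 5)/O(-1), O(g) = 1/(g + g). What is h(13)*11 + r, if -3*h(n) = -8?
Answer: 262/3 ≈ 87.333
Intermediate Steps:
h(n) = 8/3 (h(n) = -1/3*(-8) = 8/3)
O(g) = 1/(2*g)
r = 58 (r = (-4*6 - 5)/(((1/2)/(-1))) = (-24 - 5)/(((1/2)*(-1))) = -29/(-1/2) = -29*(-2) = 58)
h(13)*11 + r = (8/3)*11 + 58 = 88/3 + 58 = 262/3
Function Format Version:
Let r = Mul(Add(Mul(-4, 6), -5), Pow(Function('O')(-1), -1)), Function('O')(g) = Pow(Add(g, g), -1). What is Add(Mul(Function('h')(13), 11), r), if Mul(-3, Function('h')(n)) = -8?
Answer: Rational(262, 3) ≈ 87.333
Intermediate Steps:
Function('h')(n) = Rational(8, 3) (Function('h')(n) = Mul(Rational(-1, 3), -8) = Rational(8, 3))
Function('O')(g) = Mul(Rational(1, 2), Pow(g, -1)) (Function('O')(g) = Pow(Mul(2, g), -1) = Mul(Rational(1, 2), Pow(g, -1)))
r = 58 (r = Mul(Add(Mul(-4, 6), -5), Pow(Mul(Rational(1, 2), Pow(-1, -1)), -1)) = Mul(Add(-24, -5), Pow(Mul(Rational(1, 2), -1), -1)) = Mul(-29, Pow(Rational(-1, 2), -1)) = Mul(-29, -2) = 58)
Add(Mul(Function('h')(13), 11), r) = Add(Mul(Rational(8, 3), 11), 58) = Add(Rational(88, 3), 58) = Rational(262, 3)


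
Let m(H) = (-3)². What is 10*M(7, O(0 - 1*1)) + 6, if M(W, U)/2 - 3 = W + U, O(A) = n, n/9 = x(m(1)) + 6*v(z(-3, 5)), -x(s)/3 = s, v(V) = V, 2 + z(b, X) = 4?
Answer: -2494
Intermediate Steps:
m(H) = 9
z(b, X) = 2 (z(b, X) = -2 + 4 = 2)
x(s) = -3*s
n = -135 (n = 9*(-3*9 + 6*2) = 9*(-27 + 12) = 9*(-15) = -135)
O(A) = -135
M(W, U) = 6 + 2*U + 2*W (M(W, U) = 6 + 2*(W + U) = 6 + 2*(U + W) = 6 + (2*U + 2*W) = 6 + 2*U + 2*W)
10*M(7, O(0 - 1*1)) + 6 = 10*(6 + 2*(-135) + 2*7) + 6 = 10*(6 - 270 + 14) + 6 = 10*(-250) + 6 = -2500 + 6 = -2494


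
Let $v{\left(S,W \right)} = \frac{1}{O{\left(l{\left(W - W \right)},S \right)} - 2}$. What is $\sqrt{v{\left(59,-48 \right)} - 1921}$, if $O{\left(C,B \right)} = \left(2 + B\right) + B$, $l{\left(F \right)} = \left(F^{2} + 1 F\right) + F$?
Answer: $\frac{i \sqrt{26747886}}{118} \approx 43.829 i$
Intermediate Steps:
$l{\left(F \right)} = F^{2} + 2 F$ ($l{\left(F \right)} = \left(F^{2} + F\right) + F = \left(F + F^{2}\right) + F = F^{2} + 2 F$)
$O{\left(C,B \right)} = 2 + 2 B$
$v{\left(S,W \right)} = \frac{1}{2 S}$ ($v{\left(S,W \right)} = \frac{1}{\left(2 + 2 S\right) - 2} = \frac{1}{2 S}$)
$\sqrt{v{\left(59,-48 \right)} - 1921} = \sqrt{\frac{1}{2 \cdot 59} - 1921} = \sqrt{\frac{1}{2} \cdot \frac{1}{59} - 1921} = \sqrt{\frac{1}{118} - 1921} = \sqrt{- \frac{226677}{118}} = \frac{i \sqrt{26747886}}{118}$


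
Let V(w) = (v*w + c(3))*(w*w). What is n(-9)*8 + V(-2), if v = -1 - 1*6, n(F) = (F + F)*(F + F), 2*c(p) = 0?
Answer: 2648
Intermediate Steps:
c(p) = 0 (c(p) = (1/2)*0 = 0)
n(F) = 4*F**2 (n(F) = (2*F)*(2*F) = 4*F**2)
v = -7 (v = -1 - 6 = -7)
V(w) = -7*w**3 (V(w) = (-7*w + 0)*(w*w) = (-7*w)*w**2 = -7*w**3)
n(-9)*8 + V(-2) = (4*(-9)**2)*8 - 7*(-2)**3 = (4*81)*8 - 7*(-8) = 324*8 + 56 = 2592 + 56 = 2648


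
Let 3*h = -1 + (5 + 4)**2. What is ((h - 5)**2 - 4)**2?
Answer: 17547721/81 ≈ 2.1664e+5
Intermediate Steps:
h = 80/3 (h = (-1 + (5 + 4)**2)/3 = (-1 + 9**2)/3 = (-1 + 81)/3 = (1/3)*80 = 80/3 ≈ 26.667)
((h - 5)**2 - 4)**2 = ((80/3 - 5)**2 - 4)**2 = ((65/3)**2 - 4)**2 = (4225/9 - 4)**2 = (4189/9)**2 = 17547721/81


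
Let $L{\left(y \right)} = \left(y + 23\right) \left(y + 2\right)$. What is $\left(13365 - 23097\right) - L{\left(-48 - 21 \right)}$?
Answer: $-12814$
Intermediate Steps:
$L{\left(y \right)} = \left(2 + y\right) \left(23 + y\right)$ ($L{\left(y \right)} = \left(23 + y\right) \left(2 + y\right) = \left(2 + y\right) \left(23 + y\right)$)
$\left(13365 - 23097\right) - L{\left(-48 - 21 \right)} = \left(13365 - 23097\right) - \left(46 + \left(-48 - 21\right)^{2} + 25 \left(-48 - 21\right)\right) = \left(13365 - 23097\right) - \left(46 + \left(-69\right)^{2} + 25 \left(-69\right)\right) = -9732 - \left(46 + 4761 - 1725\right) = -9732 - 3082 = -12814$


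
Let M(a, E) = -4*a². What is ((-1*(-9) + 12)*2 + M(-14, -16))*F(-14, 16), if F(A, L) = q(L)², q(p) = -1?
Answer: -742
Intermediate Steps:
F(A, L) = 1 (F(A, L) = (-1)² = 1)
((-1*(-9) + 12)*2 + M(-14, -16))*F(-14, 16) = ((-1*(-9) + 12)*2 - 4*(-14)²)*1 = ((9 + 12)*2 - 4*196)*1 = (21*2 - 784)*1 = (42 - 784)*1 = -742*1 = -742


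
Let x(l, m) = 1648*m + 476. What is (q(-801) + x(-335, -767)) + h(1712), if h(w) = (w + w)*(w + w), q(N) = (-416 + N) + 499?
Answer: 10459518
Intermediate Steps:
q(N) = 83 + N
x(l, m) = 476 + 1648*m
h(w) = 4*w² (h(w) = (2*w)*(2*w) = 4*w²)
(q(-801) + x(-335, -767)) + h(1712) = ((83 - 801) + (476 + 1648*(-767))) + 4*1712² = (-718 + (476 - 1264016)) + 4*2930944 = (-718 - 1263540) + 11723776 = -1264258 + 11723776 = 10459518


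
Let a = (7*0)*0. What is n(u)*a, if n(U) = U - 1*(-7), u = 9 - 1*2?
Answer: 0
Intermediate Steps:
u = 7 (u = 9 - 2 = 7)
n(U) = 7 + U (n(U) = U + 7 = 7 + U)
a = 0 (a = 0*0 = 0)
n(u)*a = (7 + 7)*0 = 14*0 = 0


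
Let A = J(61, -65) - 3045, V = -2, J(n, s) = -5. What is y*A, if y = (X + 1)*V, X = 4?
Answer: 30500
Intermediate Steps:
y = -10 (y = (4 + 1)*(-2) = 5*(-2) = -10)
A = -3050 (A = -5 - 3045 = -3050)
y*A = -10*(-3050) = 30500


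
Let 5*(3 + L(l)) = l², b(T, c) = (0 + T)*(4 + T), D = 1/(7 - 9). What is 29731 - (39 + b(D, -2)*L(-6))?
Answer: 593987/20 ≈ 29699.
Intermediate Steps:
D = -½ (D = 1/(-2) = -½ ≈ -0.50000)
b(T, c) = T*(4 + T)
L(l) = -3 + l²/5
29731 - (39 + b(D, -2)*L(-6)) = 29731 - (39 + (-(4 - ½)/2)*(-3 + (⅕)*(-6)²)) = 29731 - (39 + (-½*7/2)*(-3 + (⅕)*36)) = 29731 - (39 - 7*(-3 + 36/5)/4) = 29731 - (39 - 7/4*21/5) = 29731 - (39 - 147/20) = 29731 - 1*633/20 = 29731 - 633/20 = 593987/20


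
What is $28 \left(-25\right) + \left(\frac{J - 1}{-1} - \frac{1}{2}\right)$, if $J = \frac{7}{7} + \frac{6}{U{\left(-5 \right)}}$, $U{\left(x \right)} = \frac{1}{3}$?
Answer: $- \frac{1437}{2} \approx -718.5$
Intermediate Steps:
$U{\left(x \right)} = \frac{1}{3}$
$J = 19$ ($J = \frac{7}{7} + 6 \frac{1}{\frac{1}{3}} = 7 \cdot \frac{1}{7} + 6 \cdot 3 = 1 + 18 = 19$)
$28 \left(-25\right) + \left(\frac{J - 1}{-1} - \frac{1}{2}\right) = 28 \left(-25\right) + \left(\frac{19 - 1}{-1} - \frac{1}{2}\right) = -700 + \left(18 \left(-1\right) - \frac{1}{2}\right) = -700 - \frac{37}{2} = - \frac{1437}{2}$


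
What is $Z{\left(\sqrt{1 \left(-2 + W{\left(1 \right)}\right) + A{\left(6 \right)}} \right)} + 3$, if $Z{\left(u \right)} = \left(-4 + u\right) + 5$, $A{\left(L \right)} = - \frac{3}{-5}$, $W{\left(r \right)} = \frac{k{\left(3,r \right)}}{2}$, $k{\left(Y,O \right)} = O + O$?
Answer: $4 + \frac{i \sqrt{10}}{5} \approx 4.0 + 0.63246 i$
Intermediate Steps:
$k{\left(Y,O \right)} = 2 O$
$W{\left(r \right)} = r$ ($W{\left(r \right)} = \frac{2 r}{2} = 2 r \frac{1}{2} = r$)
$A{\left(L \right)} = \frac{3}{5}$ ($A{\left(L \right)} = \left(-3\right) \left(- \frac{1}{5}\right) = \frac{3}{5}$)
$Z{\left(u \right)} = 1 + u$
$Z{\left(\sqrt{1 \left(-2 + W{\left(1 \right)}\right) + A{\left(6 \right)}} \right)} + 3 = \left(1 + \sqrt{1 \left(-2 + 1\right) + \frac{3}{5}}\right) + 3 = \left(1 + \sqrt{1 \left(-1\right) + \frac{3}{5}}\right) + 3 = \left(1 + \sqrt{-1 + \frac{3}{5}}\right) + 3 = \left(1 + \sqrt{- \frac{2}{5}}\right) + 3 = \left(1 + \frac{i \sqrt{10}}{5}\right) + 3 = 4 + \frac{i \sqrt{10}}{5}$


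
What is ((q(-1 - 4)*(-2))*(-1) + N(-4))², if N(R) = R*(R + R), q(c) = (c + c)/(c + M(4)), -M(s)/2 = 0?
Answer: 1296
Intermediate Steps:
M(s) = 0 (M(s) = -2*0 = 0)
q(c) = 2 (q(c) = (c + c)/(c + 0) = (2*c)/c = 2)
N(R) = 2*R² (N(R) = R*(2*R) = 2*R²)
((q(-1 - 4)*(-2))*(-1) + N(-4))² = ((2*(-2))*(-1) + 2*(-4)²)² = (-4*(-1) + 2*16)² = (4 + 32)² = 36² = 1296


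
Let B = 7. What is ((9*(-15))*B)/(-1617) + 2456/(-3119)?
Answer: -48757/240163 ≈ -0.20302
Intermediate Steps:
((9*(-15))*B)/(-1617) + 2456/(-3119) = ((9*(-15))*7)/(-1617) + 2456/(-3119) = -135*7*(-1/1617) + 2456*(-1/3119) = -945*(-1/1617) - 2456/3119 = 45/77 - 2456/3119 = -48757/240163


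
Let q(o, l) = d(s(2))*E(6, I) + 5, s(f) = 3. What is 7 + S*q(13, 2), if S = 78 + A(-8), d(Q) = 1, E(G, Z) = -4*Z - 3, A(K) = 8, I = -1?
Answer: 523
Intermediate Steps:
E(G, Z) = -3 - 4*Z
q(o, l) = 6 (q(o, l) = 1*(-3 - 4*(-1)) + 5 = 1*(-3 + 4) + 5 = 1*1 + 5 = 1 + 5 = 6)
S = 86 (S = 78 + 8 = 86)
7 + S*q(13, 2) = 7 + 86*6 = 7 + 516 = 523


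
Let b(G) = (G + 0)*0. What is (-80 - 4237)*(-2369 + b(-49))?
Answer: 10226973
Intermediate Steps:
b(G) = 0 (b(G) = G*0 = 0)
(-80 - 4237)*(-2369 + b(-49)) = (-80 - 4237)*(-2369 + 0) = -4317*(-2369) = 10226973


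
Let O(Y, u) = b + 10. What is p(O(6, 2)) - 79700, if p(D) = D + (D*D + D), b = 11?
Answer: -79217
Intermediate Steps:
O(Y, u) = 21 (O(Y, u) = 11 + 10 = 21)
p(D) = D² + 2*D (p(D) = D + (D² + D) = D + (D + D²) = D² + 2*D)
p(O(6, 2)) - 79700 = 21*(2 + 21) - 79700 = 21*23 - 79700 = 483 - 79700 = -79217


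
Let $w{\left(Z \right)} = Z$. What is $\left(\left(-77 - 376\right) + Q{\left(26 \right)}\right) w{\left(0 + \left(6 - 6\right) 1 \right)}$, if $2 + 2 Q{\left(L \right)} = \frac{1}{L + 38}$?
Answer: $0$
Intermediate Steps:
$Q{\left(L \right)} = -1 + \frac{1}{2 \left(38 + L\right)}$ ($Q{\left(L \right)} = -1 + \frac{1}{2 \left(L + 38\right)} = -1 + \frac{1}{2 \left(38 + L\right)}$)
$\left(\left(-77 - 376\right) + Q{\left(26 \right)}\right) w{\left(0 + \left(6 - 6\right) 1 \right)} = \left(\left(-77 - 376\right) + \frac{- \frac{75}{2} - 26}{38 + 26}\right) \left(0 + \left(6 - 6\right) 1\right) = \left(-453 + \frac{- \frac{75}{2} - 26}{64}\right) \left(0 + \left(6 - 6\right) 1\right) = \left(-453 + \frac{1}{64} \left(- \frac{127}{2}\right)\right) \left(0 + 0 \cdot 1\right) = \left(-453 - \frac{127}{128}\right) \left(0 + 0\right) = \left(- \frac{58111}{128}\right) 0 = 0$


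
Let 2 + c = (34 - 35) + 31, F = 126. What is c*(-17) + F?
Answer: -350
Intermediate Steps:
c = 28 (c = -2 + ((34 - 35) + 31) = -2 + (-1 + 31) = -2 + 30 = 28)
c*(-17) + F = 28*(-17) + 126 = -476 + 126 = -350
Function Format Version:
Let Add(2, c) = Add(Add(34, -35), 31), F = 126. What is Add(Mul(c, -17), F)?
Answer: -350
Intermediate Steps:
c = 28 (c = Add(-2, Add(Add(34, -35), 31)) = Add(-2, Add(-1, 31)) = Add(-2, 30) = 28)
Add(Mul(c, -17), F) = Add(Mul(28, -17), 126) = Add(-476, 126) = -350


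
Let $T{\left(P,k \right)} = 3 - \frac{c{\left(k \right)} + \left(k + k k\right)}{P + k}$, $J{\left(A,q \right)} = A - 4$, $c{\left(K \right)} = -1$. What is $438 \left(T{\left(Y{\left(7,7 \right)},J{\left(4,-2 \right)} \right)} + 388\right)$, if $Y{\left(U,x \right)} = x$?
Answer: $\frac{1199244}{7} \approx 1.7132 \cdot 10^{5}$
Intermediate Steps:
$J{\left(A,q \right)} = -4 + A$
$T{\left(P,k \right)} = 3 - \frac{-1 + k + k^{2}}{P + k}$ ($T{\left(P,k \right)} = 3 - \frac{-1 + \left(k + k k\right)}{P + k} = 3 - \frac{-1 + \left(k + k^{2}\right)}{P + k} = 3 - \frac{-1 + k + k^{2}}{P + k}$)
$438 \left(T{\left(Y{\left(7,7 \right)},J{\left(4,-2 \right)} \right)} + 388\right) = 438 \left(\frac{1 - \left(-4 + 4\right)^{2} + 2 \left(-4 + 4\right) + 3 \cdot 7}{7 + \left(-4 + 4\right)} + 388\right) = 438 \left(\frac{1 - 0^{2} + 2 \cdot 0 + 21}{7 + 0} + 388\right) = 438 \left(\frac{1 - 0 + 0 + 21}{7} + 388\right) = 438 \left(\frac{1 + 0 + 0 + 21}{7} + 388\right) = 438 \left(\frac{1}{7} \cdot 22 + 388\right) = 438 \left(\frac{22}{7} + 388\right) = 438 \cdot \frac{2738}{7} = \frac{1199244}{7}$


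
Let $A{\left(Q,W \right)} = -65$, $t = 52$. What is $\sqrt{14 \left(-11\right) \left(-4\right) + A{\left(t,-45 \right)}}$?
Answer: $\sqrt{551} \approx 23.473$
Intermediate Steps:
$\sqrt{14 \left(-11\right) \left(-4\right) + A{\left(t,-45 \right)}} = \sqrt{14 \left(-11\right) \left(-4\right) - 65} = \sqrt{\left(-154\right) \left(-4\right) - 65} = \sqrt{616 - 65} = \sqrt{551}$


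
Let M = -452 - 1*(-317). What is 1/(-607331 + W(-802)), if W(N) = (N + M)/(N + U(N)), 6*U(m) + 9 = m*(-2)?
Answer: -3217/1953778205 ≈ -1.6466e-6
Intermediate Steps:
U(m) = -3/2 - m/3 (U(m) = -3/2 + (m*(-2))/6 = -3/2 + (-2*m)/6 = -3/2 - m/3)
M = -135 (M = -452 + 317 = -135)
W(N) = (-135 + N)/(-3/2 + 2*N/3) (W(N) = (N - 135)/(N + (-3/2 - N/3)) = (-135 + N)/(-3/2 + 2*N/3))
1/(-607331 + W(-802)) = 1/(-607331 + 6*(-135 - 802)/(-9 + 4*(-802))) = 1/(-607331 + 6*(-937)/(-9 - 3208)) = 1/(-607331 + 6*(-937)/(-3217)) = 1/(-607331 + 6*(-1/3217)*(-937)) = 1/(-607331 + 5622/3217) = 1/(-1953778205/3217) = -3217/1953778205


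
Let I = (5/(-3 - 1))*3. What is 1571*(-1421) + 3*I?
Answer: -8929609/4 ≈ -2.2324e+6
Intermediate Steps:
I = -15/4 (I = (5/(-4))*3 = (5*(-¼))*3 = -5/4*3 = -15/4 ≈ -3.7500)
1571*(-1421) + 3*I = 1571*(-1421) + 3*(-15/4) = -2232391 - 45/4 = -8929609/4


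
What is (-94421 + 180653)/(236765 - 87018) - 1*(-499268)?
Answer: 74763971428/149747 ≈ 4.9927e+5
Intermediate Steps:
(-94421 + 180653)/(236765 - 87018) - 1*(-499268) = 86232/149747 + 499268 = 74763971428/149747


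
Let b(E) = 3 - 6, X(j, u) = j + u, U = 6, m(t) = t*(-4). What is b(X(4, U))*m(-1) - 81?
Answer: -93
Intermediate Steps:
m(t) = -4*t
b(E) = -3
b(X(4, U))*m(-1) - 81 = -(-12)*(-1) - 81 = -3*4 - 81 = -12 - 81 = -93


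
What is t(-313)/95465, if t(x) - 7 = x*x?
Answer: 97976/95465 ≈ 1.0263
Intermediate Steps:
t(x) = 7 + x² (t(x) = 7 + x*x = 7 + x²)
t(-313)/95465 = (7 + (-313)²)/95465 = (7 + 97969)*(1/95465) = 97976*(1/95465) = 97976/95465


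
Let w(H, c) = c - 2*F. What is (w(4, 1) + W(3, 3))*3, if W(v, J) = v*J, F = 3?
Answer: 12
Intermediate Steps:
W(v, J) = J*v
w(H, c) = -6 + c (w(H, c) = c - 2*3 = c - 6 = -6 + c)
(w(4, 1) + W(3, 3))*3 = ((-6 + 1) + 3*3)*3 = (-5 + 9)*3 = 4*3 = 12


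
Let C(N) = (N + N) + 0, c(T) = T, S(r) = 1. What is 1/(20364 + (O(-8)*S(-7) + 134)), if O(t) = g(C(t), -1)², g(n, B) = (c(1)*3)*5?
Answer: 1/20723 ≈ 4.8256e-5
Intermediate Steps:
C(N) = 2*N (C(N) = 2*N + 0 = 2*N)
g(n, B) = 15 (g(n, B) = (1*3)*5 = 3*5 = 15)
O(t) = 225 (O(t) = 15² = 225)
1/(20364 + (O(-8)*S(-7) + 134)) = 1/(20364 + (225*1 + 134)) = 1/(20364 + (225 + 134)) = 1/(20364 + 359) = 1/20723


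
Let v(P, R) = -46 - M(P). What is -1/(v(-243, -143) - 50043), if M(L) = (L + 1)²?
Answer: 1/108653 ≈ 9.2036e-6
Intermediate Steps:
M(L) = (1 + L)²
v(P, R) = -46 - (1 + P)²
-1/(v(-243, -143) - 50043) = -1/((-46 - (1 - 243)²) - 50043) = -1/((-46 - 1*(-242)²) - 50043) = -1/((-46 - 1*58564) - 50043) = -1/((-46 - 58564) - 50043) = -1/(-58610 - 50043) = -1/(-108653) = -1*(-1/108653) = 1/108653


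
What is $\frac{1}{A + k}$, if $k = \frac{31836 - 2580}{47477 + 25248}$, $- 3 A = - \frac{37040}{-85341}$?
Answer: $\frac{18619272675}{4796474888} \approx 3.8819$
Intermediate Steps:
$A = - \frac{37040}{256023}$ ($A = - \frac{\left(-37040\right) \frac{1}{-85341}}{3} = - \frac{\left(-37040\right) \left(- \frac{1}{85341}\right)}{3} = \left(- \frac{1}{3}\right) \frac{37040}{85341} = - \frac{37040}{256023} \approx -0.14467$)
$k = \frac{29256}{72725} \approx 0.40228$
$\frac{1}{A + k} = \frac{1}{- \frac{37040}{256023} + \frac{29256}{72725}} = \frac{1}{\frac{4796474888}{18619272675}} = \frac{18619272675}{4796474888}$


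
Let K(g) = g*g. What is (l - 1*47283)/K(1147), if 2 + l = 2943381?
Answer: 2896096/1315609 ≈ 2.2013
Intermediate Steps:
l = 2943379 (l = -2 + 2943381 = 2943379)
K(g) = g²
(l - 1*47283)/K(1147) = (2943379 - 1*47283)/(1147²) = (2943379 - 47283)/1315609 = 2896096*(1/1315609) = 2896096/1315609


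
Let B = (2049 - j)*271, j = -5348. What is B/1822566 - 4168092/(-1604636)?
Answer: 2703313807351/731138753994 ≈ 3.6974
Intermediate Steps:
B = 2004587 (B = (2049 - 1*(-5348))*271 = (2049 + 5348)*271 = 7397*271 = 2004587)
B/1822566 - 4168092/(-1604636) = 2004587/1822566 - 4168092/(-1604636) = 2004587*(1/1822566) - 4168092*(-1/1604636) = 2004587/1822566 + 1042023/401159 = 2703313807351/731138753994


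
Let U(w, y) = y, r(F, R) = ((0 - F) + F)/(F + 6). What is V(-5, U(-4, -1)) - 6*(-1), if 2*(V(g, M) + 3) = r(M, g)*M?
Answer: 3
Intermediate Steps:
r(F, R) = 0 (r(F, R) = (-F + F)/(6 + F) = 0/(6 + F) = 0)
V(g, M) = -3 (V(g, M) = -3 + (0*M)/2 = -3 + (1/2)*0 = -3 + 0 = -3)
V(-5, U(-4, -1)) - 6*(-1) = -3 - 6*(-1) = -3 + 6 = 3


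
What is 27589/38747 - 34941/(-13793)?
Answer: 1734394004/534437371 ≈ 3.2453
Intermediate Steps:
27589/38747 - 34941/(-13793) = 27589*(1/38747) - 34941*(-1/13793) = 27589/38747 + 34941/13793 = 1734394004/534437371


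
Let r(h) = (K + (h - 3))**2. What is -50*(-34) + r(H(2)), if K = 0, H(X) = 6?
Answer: 1709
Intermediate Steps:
r(h) = (-3 + h)**2 (r(h) = (0 + (h - 3))**2 = (0 + (-3 + h))**2 = (-3 + h)**2)
-50*(-34) + r(H(2)) = -50*(-34) + (-3 + 6)**2 = 1700 + 3**2 = 1700 + 9 = 1709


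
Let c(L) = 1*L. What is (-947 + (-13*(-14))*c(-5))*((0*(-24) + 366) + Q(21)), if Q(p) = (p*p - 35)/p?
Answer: -715564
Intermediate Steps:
c(L) = L
Q(p) = (-35 + p²)/p (Q(p) = (p² - 35)/p = (-35 + p²)/p)
(-947 + (-13*(-14))*c(-5))*((0*(-24) + 366) + Q(21)) = (-947 - 13*(-14)*(-5))*((0*(-24) + 366) + (21 - 35/21)) = (-947 + 182*(-5))*((0 + 366) + (21 - 35*1/21)) = (-947 - 910)*(366 + (21 - 5/3)) = -1857*(366 + 58/3) = -1857*1156/3 = -715564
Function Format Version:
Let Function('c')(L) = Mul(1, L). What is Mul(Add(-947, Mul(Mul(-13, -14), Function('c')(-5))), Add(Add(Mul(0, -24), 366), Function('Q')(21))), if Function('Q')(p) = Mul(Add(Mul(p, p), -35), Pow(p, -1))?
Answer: -715564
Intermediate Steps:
Function('c')(L) = L
Function('Q')(p) = Mul(Pow(p, -1), Add(-35, Pow(p, 2))) (Function('Q')(p) = Mul(Add(Pow(p, 2), -35), Pow(p, -1)) = Mul(Add(-35, Pow(p, 2)), Pow(p, -1)) = Mul(Pow(p, -1), Add(-35, Pow(p, 2))))
Mul(Add(-947, Mul(Mul(-13, -14), Function('c')(-5))), Add(Add(Mul(0, -24), 366), Function('Q')(21))) = Mul(Add(-947, Mul(Mul(-13, -14), -5)), Add(Add(Mul(0, -24), 366), Add(21, Mul(-35, Pow(21, -1))))) = Mul(Add(-947, Mul(182, -5)), Add(Add(0, 366), Add(21, Mul(-35, Rational(1, 21))))) = Mul(Add(-947, -910), Add(366, Add(21, Rational(-5, 3)))) = Mul(-1857, Add(366, Rational(58, 3))) = Mul(-1857, Rational(1156, 3)) = -715564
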